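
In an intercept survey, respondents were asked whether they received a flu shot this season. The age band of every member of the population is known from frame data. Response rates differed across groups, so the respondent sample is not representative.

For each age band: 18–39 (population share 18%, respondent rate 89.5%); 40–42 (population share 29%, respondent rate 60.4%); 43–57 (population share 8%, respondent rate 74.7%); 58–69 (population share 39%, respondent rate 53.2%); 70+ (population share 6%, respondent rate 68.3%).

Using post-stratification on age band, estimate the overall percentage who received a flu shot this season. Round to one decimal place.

64.4%

Weight each group's respondent value by its population share:
  18–39: 0.18 × 89.5 = 16.11
  40–42: 0.29 × 60.4 = 17.516
  43–57: 0.08 × 74.7 = 5.976
  58–69: 0.39 × 53.2 = 20.748
  70+: 0.06 × 68.3 = 4.098
Post-stratified estimate = 64.448 → 64.4%.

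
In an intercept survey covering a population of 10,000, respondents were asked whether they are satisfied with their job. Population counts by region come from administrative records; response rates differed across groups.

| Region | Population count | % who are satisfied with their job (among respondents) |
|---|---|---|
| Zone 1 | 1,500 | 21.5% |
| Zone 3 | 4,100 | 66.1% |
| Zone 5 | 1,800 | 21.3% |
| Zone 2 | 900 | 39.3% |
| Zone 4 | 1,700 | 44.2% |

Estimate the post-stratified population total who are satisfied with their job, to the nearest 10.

Estimated count per cell = population count × respondent percentage:
  Zone 1: 1,500 × 21.5% = 322.5
  Zone 3: 4,100 × 66.1% = 2710.1
  Zone 5: 1,800 × 21.3% = 383.4
  Zone 2: 900 × 39.3% = 353.7
  Zone 4: 1,700 × 44.2% = 751.4
Estimated total = 4521.1 → 4,520.

4,520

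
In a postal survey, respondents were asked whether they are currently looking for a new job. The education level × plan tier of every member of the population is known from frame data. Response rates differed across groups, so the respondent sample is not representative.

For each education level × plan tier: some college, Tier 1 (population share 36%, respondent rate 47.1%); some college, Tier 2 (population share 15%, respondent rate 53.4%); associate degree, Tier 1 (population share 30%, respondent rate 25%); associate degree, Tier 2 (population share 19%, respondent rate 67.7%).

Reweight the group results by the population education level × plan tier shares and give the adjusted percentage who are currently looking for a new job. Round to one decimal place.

Reweight to the known education level × plan tier distribution:
  some college, Tier 1: 0.36 × 47.1 = 16.956
  some college, Tier 2: 0.15 × 53.4 = 8.01
  associate degree, Tier 1: 0.3 × 25 = 7.5
  associate degree, Tier 2: 0.19 × 67.7 = 12.863
Post-stratified estimate = 45.329 → 45.3%.

45.3%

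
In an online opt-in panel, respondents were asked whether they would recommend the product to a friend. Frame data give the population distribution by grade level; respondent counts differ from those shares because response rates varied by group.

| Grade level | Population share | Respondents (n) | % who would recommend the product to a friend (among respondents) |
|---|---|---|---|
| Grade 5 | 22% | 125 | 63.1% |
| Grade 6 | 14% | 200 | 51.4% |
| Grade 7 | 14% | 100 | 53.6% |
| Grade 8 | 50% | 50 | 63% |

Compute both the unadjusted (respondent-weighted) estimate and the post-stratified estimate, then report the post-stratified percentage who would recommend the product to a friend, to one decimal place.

60.1%

Without adjustment, the pooled respondent share is:
  (125/475)×63.1 + (200/475)×51.4 + (100/475)×53.6 + (50/475)×63 = 56.1632%
Post-stratifying to population shares instead:
  0.22×63.1 + 0.14×51.4 + 0.14×53.6 + 0.5×63 = 60.082%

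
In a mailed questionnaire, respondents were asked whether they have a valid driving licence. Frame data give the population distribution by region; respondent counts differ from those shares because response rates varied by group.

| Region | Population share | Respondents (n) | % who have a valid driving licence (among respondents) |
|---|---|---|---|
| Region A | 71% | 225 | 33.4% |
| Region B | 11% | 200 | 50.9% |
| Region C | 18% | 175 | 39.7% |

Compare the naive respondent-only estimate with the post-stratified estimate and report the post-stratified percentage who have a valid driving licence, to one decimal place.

Naive respondent-only estimate (weights = respondent counts):
  (225/600)×33.4 + (200/600)×50.9 + (175/600)×39.7 = 41.0708%
Post-stratified estimate weights by population shares:
  0.71×33.4 + 0.11×50.9 + 0.18×39.7 = 36.459%

36.5%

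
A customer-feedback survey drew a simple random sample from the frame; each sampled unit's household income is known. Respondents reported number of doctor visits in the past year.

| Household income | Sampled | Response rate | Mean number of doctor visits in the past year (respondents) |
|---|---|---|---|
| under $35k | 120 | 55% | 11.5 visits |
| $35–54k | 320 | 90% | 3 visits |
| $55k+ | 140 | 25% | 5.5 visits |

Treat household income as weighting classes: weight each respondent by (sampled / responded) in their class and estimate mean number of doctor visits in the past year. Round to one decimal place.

5.4

Inverse-response-rate weighting restores each class to its sampled count, so class totals weight by n_sampled:
  under $35k: 120 × 11.5 = 1380
  $35–54k: 320 × 3 = 960
  $55k+: 140 × 5.5 = 770
Adjusted estimate = 3110 / 580 = 5.36207 → 5.4.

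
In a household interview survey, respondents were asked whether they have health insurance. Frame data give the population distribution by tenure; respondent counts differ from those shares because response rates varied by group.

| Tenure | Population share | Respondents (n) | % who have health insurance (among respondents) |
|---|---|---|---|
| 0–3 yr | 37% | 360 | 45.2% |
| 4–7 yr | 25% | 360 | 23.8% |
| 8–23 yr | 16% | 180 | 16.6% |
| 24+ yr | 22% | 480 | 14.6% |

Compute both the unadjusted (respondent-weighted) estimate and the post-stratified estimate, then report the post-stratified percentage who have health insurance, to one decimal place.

Unadjusted (pooled respondent) estimate weights by respondent counts:
  (360/1380)×45.2 + (360/1380)×23.8 + (180/1380)×16.6 + (480/1380)×14.6 = 25.2435%
Post-stratified estimate weights by population shares:
  0.37×45.2 + 0.25×23.8 + 0.16×16.6 + 0.22×14.6 = 28.542%

28.5%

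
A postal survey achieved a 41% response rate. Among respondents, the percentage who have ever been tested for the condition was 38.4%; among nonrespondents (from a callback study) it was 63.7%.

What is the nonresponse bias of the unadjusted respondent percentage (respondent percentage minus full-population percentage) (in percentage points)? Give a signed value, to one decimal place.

-14.9 percentage points

Nonresponse fraction = 1 − 0.41 = 0.59.
Bias = (nonresponse fraction) × (respondent percentage − nonrespondent percentage)
     = 0.59 × (38.4 − 63.7) = 0.59 × -25.3 = -14.927.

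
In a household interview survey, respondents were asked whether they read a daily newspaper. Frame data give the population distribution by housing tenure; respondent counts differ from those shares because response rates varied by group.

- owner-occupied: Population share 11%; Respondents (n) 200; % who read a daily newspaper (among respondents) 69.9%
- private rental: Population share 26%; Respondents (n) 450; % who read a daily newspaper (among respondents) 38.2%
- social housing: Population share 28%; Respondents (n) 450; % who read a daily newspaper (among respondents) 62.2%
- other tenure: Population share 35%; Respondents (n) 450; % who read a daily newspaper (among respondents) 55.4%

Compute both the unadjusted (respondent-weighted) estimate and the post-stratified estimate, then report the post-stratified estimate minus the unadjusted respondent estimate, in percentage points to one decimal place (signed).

Naive respondent-only estimate (weights = respondent counts):
  (200/1550)×69.9 + (450/1550)×38.2 + (450/1550)×62.2 + (450/1550)×55.4 = 54.2516%
Post-stratifying to population shares instead:
  0.11×69.9 + 0.26×38.2 + 0.28×62.2 + 0.35×55.4 = 54.427%
Difference = 54.427 − 54.2516 = 0.1754 pp.

+0.2 percentage points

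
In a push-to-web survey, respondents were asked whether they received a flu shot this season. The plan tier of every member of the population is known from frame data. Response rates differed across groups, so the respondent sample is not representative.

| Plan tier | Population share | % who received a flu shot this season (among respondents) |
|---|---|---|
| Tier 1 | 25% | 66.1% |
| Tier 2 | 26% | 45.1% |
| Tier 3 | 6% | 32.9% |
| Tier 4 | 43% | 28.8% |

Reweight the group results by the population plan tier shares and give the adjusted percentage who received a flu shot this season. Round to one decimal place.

Post-stratification weights by population share, not respondent share:
  Tier 1: 0.25 × 66.1 = 16.525
  Tier 2: 0.26 × 45.1 = 11.726
  Tier 3: 0.06 × 32.9 = 1.974
  Tier 4: 0.43 × 28.8 = 12.384
Post-stratified estimate = 42.609 → 42.6%.

42.6%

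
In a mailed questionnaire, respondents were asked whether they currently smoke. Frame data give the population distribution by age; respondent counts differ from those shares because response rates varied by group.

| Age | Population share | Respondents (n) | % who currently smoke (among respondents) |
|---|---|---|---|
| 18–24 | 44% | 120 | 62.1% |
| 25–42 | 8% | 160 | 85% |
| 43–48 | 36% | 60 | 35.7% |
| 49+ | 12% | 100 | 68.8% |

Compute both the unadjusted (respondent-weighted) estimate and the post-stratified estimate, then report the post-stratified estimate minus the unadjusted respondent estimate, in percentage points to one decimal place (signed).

-13.1 percentage points

Naive respondent-only estimate (weights = respondent counts):
  (120/440)×62.1 + (160/440)×85 + (60/440)×35.7 + (100/440)×68.8 = 68.35%
Post-stratified estimate weights by population shares:
  0.44×62.1 + 0.08×85 + 0.36×35.7 + 0.12×68.8 = 55.232%
Difference = 55.232 − 68.35 = -13.118 pp.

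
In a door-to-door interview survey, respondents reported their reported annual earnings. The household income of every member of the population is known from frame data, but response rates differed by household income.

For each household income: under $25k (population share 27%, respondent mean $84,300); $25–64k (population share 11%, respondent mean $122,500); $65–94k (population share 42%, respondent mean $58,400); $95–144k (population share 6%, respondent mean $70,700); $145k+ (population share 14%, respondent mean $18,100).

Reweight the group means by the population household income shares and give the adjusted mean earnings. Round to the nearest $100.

Post-stratification weights by population share, not respondent share:
  under $25k: 0.27 × 84,300 = 22,761
  $25–64k: 0.11 × 122,500 = 13,475
  $65–94k: 0.42 × 58,400 = 24,528
  $95–144k: 0.06 × 70,700 = 4242
  $145k+: 0.14 × 18,100 = 2534
Post-stratified estimate = 67,540 → $67,500.

$67,500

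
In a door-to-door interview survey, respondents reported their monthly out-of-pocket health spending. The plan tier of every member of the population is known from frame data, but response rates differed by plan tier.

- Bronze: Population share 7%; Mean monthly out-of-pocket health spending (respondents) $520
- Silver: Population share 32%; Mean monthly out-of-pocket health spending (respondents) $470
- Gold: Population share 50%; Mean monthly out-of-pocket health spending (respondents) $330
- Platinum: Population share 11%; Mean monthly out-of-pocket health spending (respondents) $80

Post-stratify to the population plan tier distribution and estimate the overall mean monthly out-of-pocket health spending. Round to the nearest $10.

$360

Each cell contributes population-share × respondent value:
  Bronze: 0.07 × 520 = 36.4
  Silver: 0.32 × 470 = 150.4
  Gold: 0.5 × 330 = 165
  Platinum: 0.11 × 80 = 8.8
Post-stratified estimate = 360.6 → $360.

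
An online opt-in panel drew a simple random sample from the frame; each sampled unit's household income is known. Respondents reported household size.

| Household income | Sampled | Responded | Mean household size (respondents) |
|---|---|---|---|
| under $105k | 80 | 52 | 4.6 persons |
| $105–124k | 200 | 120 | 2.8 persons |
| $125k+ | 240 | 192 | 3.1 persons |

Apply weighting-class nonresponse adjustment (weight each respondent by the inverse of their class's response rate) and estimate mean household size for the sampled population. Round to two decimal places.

3.22

Response rates by class: under $105k 52/80 = 65%, $105–124k 120/200 = 60%, $125k+ 192/240 = 80%.
Inverse-response-rate weighting restores each class to its sampled count, so class totals weight by n_sampled:
  under $105k: 80 × 4.6 = 368
  $105–124k: 200 × 2.8 = 560
  $125k+: 240 × 3.1 = 744
Adjusted estimate = 1672 / 520 = 3.21538 → 3.22.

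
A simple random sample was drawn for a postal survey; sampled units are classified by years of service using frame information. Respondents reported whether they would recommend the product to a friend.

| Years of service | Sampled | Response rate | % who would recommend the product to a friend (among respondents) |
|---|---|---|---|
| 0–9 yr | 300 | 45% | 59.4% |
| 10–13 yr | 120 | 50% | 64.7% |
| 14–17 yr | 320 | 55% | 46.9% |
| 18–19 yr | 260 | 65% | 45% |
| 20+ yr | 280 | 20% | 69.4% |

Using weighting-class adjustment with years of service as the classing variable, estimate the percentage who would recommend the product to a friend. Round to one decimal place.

56.0%

With weight = n_sampled/n_responded per class, the weighted class total is n_sampled:
  0–9 yr: 300 × 59.4 = 17,820
  10–13 yr: 120 × 64.7 = 7764
  14–17 yr: 320 × 46.9 = 15,008
  18–19 yr: 260 × 45 = 11,700
  20+ yr: 280 × 69.4 = 19,432
Adjusted estimate = 71,724 / 1,280 = 56.0344 → 56.0%.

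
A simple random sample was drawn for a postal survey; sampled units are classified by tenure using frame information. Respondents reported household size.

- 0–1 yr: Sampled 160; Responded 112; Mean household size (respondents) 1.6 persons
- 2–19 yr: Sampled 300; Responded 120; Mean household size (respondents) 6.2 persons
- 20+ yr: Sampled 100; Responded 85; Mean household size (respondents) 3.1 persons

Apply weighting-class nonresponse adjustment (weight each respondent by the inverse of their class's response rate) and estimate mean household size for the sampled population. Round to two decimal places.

Response rates by class: 0–1 yr 112/160 = 70%, 2–19 yr 120/300 = 40%, 20+ yr 85/100 = 85%.
Inverse-response-rate weighting restores each class to its sampled count, so class totals weight by n_sampled:
  0–1 yr: 160 × 1.6 = 256
  2–19 yr: 300 × 6.2 = 1860
  20+ yr: 100 × 3.1 = 310
Adjusted estimate = 2426 / 560 = 4.33214 → 4.33.

4.33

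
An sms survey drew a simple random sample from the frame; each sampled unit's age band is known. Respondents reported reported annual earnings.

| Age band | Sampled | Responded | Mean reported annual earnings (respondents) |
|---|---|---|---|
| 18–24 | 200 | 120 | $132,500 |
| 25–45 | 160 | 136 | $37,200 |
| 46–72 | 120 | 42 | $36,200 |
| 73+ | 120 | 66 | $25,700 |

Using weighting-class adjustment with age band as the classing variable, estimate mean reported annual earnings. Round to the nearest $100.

$66,500

Response rates by class: 18–24 120/200 = 60%, 25–45 136/160 = 85%, 46–72 42/120 = 35%, 73+ 66/120 = 55%.
Inverse-response-rate weighting restores each class to its sampled count, so class totals weight by n_sampled:
  18–24: 200 × 132,500 = 26,500,000
  25–45: 160 × 37,200 = 5,952,000
  46–72: 120 × 36,200 = 4,344,000
  73+: 120 × 25,700 = 3,084,000
Adjusted estimate = 39,880,000 / 600 = 66466.7 → $66,500.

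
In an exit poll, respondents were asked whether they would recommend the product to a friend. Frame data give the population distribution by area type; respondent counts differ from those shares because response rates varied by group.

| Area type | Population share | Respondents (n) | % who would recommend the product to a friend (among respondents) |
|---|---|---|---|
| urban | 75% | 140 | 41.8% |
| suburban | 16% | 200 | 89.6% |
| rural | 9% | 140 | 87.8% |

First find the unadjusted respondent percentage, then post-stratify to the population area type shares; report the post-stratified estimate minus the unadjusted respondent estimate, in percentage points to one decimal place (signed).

-21.5 percentage points

Unadjusted (pooled respondent) estimate weights by respondent counts:
  (140/480)×41.8 + (200/480)×89.6 + (140/480)×87.8 = 75.1333%
Reweighting by population area type shares:
  0.75×41.8 + 0.16×89.6 + 0.09×87.8 = 53.588%
Difference = 53.588 − 75.1333 = -21.5453 pp.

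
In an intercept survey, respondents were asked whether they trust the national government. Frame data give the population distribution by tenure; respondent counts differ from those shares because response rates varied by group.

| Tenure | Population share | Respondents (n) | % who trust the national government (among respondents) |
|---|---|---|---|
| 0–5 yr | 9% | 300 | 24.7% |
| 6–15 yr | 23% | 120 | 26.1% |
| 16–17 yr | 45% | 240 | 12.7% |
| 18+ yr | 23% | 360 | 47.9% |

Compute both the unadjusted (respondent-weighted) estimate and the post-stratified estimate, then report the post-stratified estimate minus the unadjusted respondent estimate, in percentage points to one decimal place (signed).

-5.3 percentage points

Naive respondent-only estimate (weights = respondent counts):
  (300/1020)×24.7 + (120/1020)×26.1 + (240/1020)×12.7 + (360/1020)×47.9 = 30.2294%
Post-stratifying to population shares instead:
  0.09×24.7 + 0.23×26.1 + 0.45×12.7 + 0.23×47.9 = 24.958%
Difference = 24.958 − 30.2294 = -5.2714 pp.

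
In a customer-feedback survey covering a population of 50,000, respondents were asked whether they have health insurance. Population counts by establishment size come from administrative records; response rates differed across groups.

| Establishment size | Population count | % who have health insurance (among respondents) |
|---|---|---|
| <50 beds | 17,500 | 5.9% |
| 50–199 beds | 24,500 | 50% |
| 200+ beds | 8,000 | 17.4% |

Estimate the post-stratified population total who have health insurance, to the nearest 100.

Each cell contributes its population count × the respondent rate:
  <50 beds: 17,500 × 5.9% = 1032.5
  50–199 beds: 24,500 × 50% = 12,250
  200+ beds: 8,000 × 17.4% = 1392
Estimated total = 14674.5 → 14,700.

14,700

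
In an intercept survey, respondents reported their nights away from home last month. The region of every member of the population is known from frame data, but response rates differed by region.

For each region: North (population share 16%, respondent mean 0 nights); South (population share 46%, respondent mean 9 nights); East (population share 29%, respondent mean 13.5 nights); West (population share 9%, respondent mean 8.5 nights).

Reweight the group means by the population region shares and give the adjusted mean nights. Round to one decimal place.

8.8

Reweight to the known region distribution:
  North: 0.16 × 0 = 0
  South: 0.46 × 9 = 4.14
  East: 0.29 × 13.5 = 3.915
  West: 0.09 × 8.5 = 0.765
Post-stratified estimate = 8.82 → 8.8.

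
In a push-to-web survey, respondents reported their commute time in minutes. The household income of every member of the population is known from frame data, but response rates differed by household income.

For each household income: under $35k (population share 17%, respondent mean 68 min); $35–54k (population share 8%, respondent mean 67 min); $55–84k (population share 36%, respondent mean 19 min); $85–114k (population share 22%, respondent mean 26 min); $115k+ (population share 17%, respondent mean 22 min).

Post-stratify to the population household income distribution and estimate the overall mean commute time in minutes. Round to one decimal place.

33.2

Weight each group's respondent value by its population share:
  under $35k: 0.17 × 68 = 11.56
  $35–54k: 0.08 × 67 = 5.36
  $55–84k: 0.36 × 19 = 6.84
  $85–114k: 0.22 × 26 = 5.72
  $115k+: 0.17 × 22 = 3.74
Post-stratified estimate = 33.22 → 33.2.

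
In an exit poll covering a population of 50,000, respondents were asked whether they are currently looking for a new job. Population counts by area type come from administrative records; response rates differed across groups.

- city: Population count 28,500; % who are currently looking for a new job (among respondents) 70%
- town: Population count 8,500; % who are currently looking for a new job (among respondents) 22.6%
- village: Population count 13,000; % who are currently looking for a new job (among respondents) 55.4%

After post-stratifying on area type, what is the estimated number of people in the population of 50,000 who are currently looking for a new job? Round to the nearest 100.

Estimated count per cell = population count × respondent percentage:
  city: 28,500 × 70% = 19,950
  town: 8,500 × 22.6% = 1921
  village: 13,000 × 55.4% = 7202
Estimated total = 29,073 → 29,100.

29,100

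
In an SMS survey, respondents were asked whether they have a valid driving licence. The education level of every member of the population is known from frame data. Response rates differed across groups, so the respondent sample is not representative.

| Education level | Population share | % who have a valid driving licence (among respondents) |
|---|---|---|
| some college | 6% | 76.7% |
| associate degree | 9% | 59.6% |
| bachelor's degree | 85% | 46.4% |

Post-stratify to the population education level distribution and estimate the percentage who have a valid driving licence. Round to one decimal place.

Reweight to the known education level distribution:
  some college: 0.06 × 76.7 = 4.602
  associate degree: 0.09 × 59.6 = 5.364
  bachelor's degree: 0.85 × 46.4 = 39.44
Post-stratified estimate = 49.406 → 49.4%.

49.4%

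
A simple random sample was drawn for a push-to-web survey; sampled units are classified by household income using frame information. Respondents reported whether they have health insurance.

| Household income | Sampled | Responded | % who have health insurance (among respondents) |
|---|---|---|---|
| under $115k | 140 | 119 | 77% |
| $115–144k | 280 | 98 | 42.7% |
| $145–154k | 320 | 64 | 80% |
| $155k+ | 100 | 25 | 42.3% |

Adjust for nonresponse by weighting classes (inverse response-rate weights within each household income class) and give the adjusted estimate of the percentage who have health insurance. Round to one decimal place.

Class response rates: under $115k 119/140 = 85%, $115–144k 98/280 = 35%, $145–154k 64/320 = 20%, $155k+ 25/100 = 25%.
Each respondent's weight = sampled/responded in their class; summing within a class gives n_sampled, so:
  under $115k: 140 × 77 = 10,780
  $115–144k: 280 × 42.7 = 11,956
  $145–154k: 320 × 80 = 25,600
  $155k+: 100 × 42.3 = 4230
Adjusted estimate = 52,566 / 840 = 62.5786 → 62.6%.

62.6%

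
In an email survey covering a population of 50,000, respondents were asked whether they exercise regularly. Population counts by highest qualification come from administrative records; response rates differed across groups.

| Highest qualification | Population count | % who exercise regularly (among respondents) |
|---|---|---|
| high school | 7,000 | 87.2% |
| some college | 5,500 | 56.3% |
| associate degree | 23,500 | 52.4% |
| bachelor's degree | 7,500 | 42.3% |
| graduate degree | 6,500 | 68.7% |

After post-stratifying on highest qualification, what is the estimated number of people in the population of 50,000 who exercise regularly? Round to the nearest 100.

Apply each group's respondent rate to its population count:
  high school: 7,000 × 87.2% = 6104
  some college: 5,500 × 56.3% = 3096.5
  associate degree: 23,500 × 52.4% = 12,314
  bachelor's degree: 7,500 × 42.3% = 3172.5
  graduate degree: 6,500 × 68.7% = 4465.5
Estimated total = 29152.5 → 29,200.

29,200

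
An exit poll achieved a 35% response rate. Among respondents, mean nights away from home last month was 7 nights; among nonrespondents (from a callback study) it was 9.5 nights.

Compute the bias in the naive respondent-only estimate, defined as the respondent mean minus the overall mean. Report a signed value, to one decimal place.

Nonresponse fraction = 1 − 0.35 = 0.65.
Bias = (nonresponse fraction) × (respondent mean − nonrespondent mean)
     = 0.65 × (7 − 9.5) = 0.65 × -2.5 = -1.625.

-1.6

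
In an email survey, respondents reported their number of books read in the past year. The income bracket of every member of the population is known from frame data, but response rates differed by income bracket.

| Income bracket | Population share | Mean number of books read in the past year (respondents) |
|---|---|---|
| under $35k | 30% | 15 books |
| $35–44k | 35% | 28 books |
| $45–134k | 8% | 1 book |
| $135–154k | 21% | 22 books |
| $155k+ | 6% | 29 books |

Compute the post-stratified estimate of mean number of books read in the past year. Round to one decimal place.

Reweight to the known income bracket distribution:
  under $35k: 0.3 × 15 = 4.5
  $35–44k: 0.35 × 28 = 9.8
  $45–134k: 0.08 × 1 = 0.08
  $135–154k: 0.21 × 22 = 4.62
  $155k+: 0.06 × 29 = 1.74
Post-stratified estimate = 20.74 → 20.7.

20.7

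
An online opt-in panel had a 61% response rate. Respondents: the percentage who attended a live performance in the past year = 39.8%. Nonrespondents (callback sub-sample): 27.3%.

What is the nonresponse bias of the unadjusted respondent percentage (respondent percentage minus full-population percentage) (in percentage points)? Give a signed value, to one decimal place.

+4.9 percentage points

Nonresponse fraction = 1 − 0.61 = 0.39.
Bias = (nonresponse fraction) × (respondent percentage − nonrespondent percentage)
     = 0.39 × (39.8 − 27.3) = 0.39 × 12.5 = 4.875.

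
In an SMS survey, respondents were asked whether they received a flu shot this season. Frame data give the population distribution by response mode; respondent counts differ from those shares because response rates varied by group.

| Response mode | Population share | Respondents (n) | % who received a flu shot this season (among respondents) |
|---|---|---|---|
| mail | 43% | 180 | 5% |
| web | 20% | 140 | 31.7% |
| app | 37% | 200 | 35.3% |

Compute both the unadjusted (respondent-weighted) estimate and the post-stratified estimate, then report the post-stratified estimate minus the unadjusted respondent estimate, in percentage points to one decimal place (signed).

-2.3 percentage points

Naive respondent-only estimate (weights = respondent counts):
  (180/520)×5 + (140/520)×31.7 + (200/520)×35.3 = 23.8423%
Post-stratified estimate weights by population shares:
  0.43×5 + 0.2×31.7 + 0.37×35.3 = 21.551%
Difference = 21.551 − 23.8423 = -2.2913 pp.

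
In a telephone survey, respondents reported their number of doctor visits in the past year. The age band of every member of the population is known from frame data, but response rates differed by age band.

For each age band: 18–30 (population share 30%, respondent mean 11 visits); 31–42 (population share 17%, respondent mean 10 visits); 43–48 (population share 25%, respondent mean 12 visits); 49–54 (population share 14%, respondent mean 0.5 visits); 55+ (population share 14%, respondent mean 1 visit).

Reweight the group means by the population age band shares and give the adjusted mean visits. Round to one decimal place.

Reweight to the known age band distribution:
  18–30: 0.3 × 11 = 3.3
  31–42: 0.17 × 10 = 1.7
  43–48: 0.25 × 12 = 3
  49–54: 0.14 × 0.5 = 0.07
  55+: 0.14 × 1 = 0.14
Post-stratified estimate = 8.21 → 8.2.

8.2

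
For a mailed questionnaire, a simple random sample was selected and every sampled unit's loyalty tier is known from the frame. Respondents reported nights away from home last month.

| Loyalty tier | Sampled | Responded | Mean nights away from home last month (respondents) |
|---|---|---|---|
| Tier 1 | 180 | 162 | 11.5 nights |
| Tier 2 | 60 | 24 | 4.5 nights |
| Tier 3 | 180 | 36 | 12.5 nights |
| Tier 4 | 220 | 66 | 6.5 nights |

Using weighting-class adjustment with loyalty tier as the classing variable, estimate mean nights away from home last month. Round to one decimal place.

9.4

Response rates by class: Tier 1 162/180 = 90%, Tier 2 24/60 = 40%, Tier 3 36/180 = 20%, Tier 4 66/220 = 30%.
Each respondent's weight = sampled/responded in their class; summing within a class gives n_sampled, so:
  Tier 1: 180 × 11.5 = 2070
  Tier 2: 60 × 4.5 = 270
  Tier 3: 180 × 12.5 = 2250
  Tier 4: 220 × 6.5 = 1430
Adjusted estimate = 6020 / 640 = 9.40625 → 9.4.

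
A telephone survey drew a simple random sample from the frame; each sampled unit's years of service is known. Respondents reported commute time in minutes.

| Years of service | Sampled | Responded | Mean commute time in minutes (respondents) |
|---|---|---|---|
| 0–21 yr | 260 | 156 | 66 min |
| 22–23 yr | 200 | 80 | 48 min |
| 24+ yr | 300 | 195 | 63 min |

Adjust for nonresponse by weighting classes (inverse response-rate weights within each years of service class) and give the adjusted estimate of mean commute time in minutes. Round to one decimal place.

60.1

Response rates by class: 0–21 yr 156/260 = 60%, 22–23 yr 80/200 = 40%, 24+ yr 195/300 = 65%.
Each respondent's weight = sampled/responded in their class; summing within a class gives n_sampled, so:
  0–21 yr: 260 × 66 = 17,160
  22–23 yr: 200 × 48 = 9600
  24+ yr: 300 × 63 = 18,900
Adjusted estimate = 45,660 / 760 = 60.0789 → 60.1.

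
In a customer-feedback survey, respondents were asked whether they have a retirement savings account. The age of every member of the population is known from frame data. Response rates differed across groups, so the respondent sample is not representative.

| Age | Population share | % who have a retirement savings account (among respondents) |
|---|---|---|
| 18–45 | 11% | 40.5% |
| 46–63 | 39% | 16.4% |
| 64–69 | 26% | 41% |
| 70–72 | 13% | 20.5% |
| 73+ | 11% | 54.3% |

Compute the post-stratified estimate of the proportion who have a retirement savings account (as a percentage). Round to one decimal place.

Weight each group's respondent value by its population share:
  18–45: 0.11 × 40.5 = 4.455
  46–63: 0.39 × 16.4 = 6.396
  64–69: 0.26 × 41 = 10.66
  70–72: 0.13 × 20.5 = 2.665
  73+: 0.11 × 54.3 = 5.973
Post-stratified estimate = 30.149 → 30.1%.

30.1%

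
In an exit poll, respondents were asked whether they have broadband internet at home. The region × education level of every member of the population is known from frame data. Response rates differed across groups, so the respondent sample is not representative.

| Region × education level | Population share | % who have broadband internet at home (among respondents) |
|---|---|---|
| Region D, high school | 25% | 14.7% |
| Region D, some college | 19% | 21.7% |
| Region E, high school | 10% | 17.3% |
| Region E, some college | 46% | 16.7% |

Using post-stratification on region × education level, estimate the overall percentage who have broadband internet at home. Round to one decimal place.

17.2%

Weight each group's respondent value by its population share:
  Region D, high school: 0.25 × 14.7 = 3.675
  Region D, some college: 0.19 × 21.7 = 4.123
  Region E, high school: 0.1 × 17.3 = 1.73
  Region E, some college: 0.46 × 16.7 = 7.682
Post-stratified estimate = 17.21 → 17.2%.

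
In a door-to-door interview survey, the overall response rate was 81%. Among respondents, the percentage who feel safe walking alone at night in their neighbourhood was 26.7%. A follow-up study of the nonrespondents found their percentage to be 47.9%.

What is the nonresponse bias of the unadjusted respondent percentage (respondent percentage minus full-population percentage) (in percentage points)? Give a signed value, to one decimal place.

Nonresponse fraction = 1 − 0.81 = 0.19.
Bias = (nonresponse fraction) × (respondent percentage − nonrespondent percentage)
     = 0.19 × (26.7 − 47.9) = 0.19 × -21.2 = -4.028.

-4.0 percentage points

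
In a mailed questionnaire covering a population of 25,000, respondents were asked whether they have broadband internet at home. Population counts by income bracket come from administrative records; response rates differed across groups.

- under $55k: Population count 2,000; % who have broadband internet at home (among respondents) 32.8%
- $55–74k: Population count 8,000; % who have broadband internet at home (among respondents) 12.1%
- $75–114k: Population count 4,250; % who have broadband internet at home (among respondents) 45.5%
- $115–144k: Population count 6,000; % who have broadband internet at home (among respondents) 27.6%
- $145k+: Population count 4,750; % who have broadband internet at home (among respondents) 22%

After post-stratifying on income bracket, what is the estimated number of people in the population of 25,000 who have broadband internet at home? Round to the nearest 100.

Each cell contributes its population count × the respondent rate:
  under $55k: 2,000 × 32.8% = 656
  $55–74k: 8,000 × 12.1% = 968
  $75–114k: 4,250 × 45.5% = 1933.75
  $115–144k: 6,000 × 27.6% = 1656
  $145k+: 4,750 × 22% = 1045
Estimated total = 6258.75 → 6,300.

6,300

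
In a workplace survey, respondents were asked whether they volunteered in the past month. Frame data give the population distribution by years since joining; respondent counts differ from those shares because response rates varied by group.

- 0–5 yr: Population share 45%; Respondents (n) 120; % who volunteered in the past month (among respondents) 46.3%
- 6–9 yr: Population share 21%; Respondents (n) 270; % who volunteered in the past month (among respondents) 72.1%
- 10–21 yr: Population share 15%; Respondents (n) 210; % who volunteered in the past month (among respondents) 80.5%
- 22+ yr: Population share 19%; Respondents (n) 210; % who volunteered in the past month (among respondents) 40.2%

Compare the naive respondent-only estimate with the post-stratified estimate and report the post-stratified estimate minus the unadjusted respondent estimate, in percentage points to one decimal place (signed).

Naive respondent-only estimate (weights = respondent counts):
  (120/810)×46.3 + (270/810)×72.1 + (210/810)×80.5 + (210/810)×40.2 = 62.1852%
Post-stratifying to population shares instead:
  0.45×46.3 + 0.21×72.1 + 0.15×80.5 + 0.19×40.2 = 55.689%
Difference = 55.689 − 62.1852 = -6.4962 pp.

-6.5 percentage points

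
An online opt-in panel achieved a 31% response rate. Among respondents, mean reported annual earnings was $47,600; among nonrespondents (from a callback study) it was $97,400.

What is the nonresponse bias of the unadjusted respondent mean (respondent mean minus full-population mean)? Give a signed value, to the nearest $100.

Nonresponse fraction = 1 − 0.31 = 0.69.
Bias = (nonresponse fraction) × (respondent mean − nonrespondent mean)
     = 0.69 × (47,600 − 97,400) = 0.69 × -49,800 = -34,362.

-$34,400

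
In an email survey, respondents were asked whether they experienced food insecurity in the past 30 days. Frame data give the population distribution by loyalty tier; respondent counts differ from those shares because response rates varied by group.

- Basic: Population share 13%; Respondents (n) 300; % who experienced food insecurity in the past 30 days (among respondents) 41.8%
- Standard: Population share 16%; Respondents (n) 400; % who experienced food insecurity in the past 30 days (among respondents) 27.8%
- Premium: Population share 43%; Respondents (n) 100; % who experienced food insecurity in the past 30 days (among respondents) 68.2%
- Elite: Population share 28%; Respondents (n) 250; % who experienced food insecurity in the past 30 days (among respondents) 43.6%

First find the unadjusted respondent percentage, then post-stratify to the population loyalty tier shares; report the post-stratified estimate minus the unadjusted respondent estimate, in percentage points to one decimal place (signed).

Naive respondent-only estimate (weights = respondent counts):
  (300/1050)×41.8 + (400/1050)×27.8 + (100/1050)×68.2 + (250/1050)×43.6 = 39.4095%
Post-stratified estimate weights by population shares:
  0.13×41.8 + 0.16×27.8 + 0.43×68.2 + 0.28×43.6 = 51.416%
Difference = 51.416 − 39.4095 = 12.0065 pp.

+12.0 percentage points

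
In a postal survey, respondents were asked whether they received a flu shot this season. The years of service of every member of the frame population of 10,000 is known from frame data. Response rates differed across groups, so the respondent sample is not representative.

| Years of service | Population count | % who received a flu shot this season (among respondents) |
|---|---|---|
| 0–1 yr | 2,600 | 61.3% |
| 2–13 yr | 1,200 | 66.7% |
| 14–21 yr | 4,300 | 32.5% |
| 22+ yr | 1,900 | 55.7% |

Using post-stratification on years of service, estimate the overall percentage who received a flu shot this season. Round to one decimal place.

Reweight to the known years of service distribution:
  0–1 yr: (2,600/10,000) × 61.3 = 15.938
  2–13 yr: (1,200/10,000) × 66.7 = 8.004
  14–21 yr: (4,300/10,000) × 32.5 = 13.975
  22+ yr: (1,900/10,000) × 55.7 = 10.583
Post-stratified estimate = 48.5 → 48.5%.

48.5%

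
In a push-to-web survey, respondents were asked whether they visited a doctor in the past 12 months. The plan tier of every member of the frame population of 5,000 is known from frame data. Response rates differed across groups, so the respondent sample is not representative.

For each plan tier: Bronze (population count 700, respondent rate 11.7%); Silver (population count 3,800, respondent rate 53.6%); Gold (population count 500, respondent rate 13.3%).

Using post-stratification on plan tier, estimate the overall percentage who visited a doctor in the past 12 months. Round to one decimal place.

Reweight to the known plan tier distribution:
  Bronze: (700/5,000) × 11.7 = 1.638
  Silver: (3,800/5,000) × 53.6 = 40.736
  Gold: (500/5,000) × 13.3 = 1.33
Post-stratified estimate = 43.704 → 43.7%.

43.7%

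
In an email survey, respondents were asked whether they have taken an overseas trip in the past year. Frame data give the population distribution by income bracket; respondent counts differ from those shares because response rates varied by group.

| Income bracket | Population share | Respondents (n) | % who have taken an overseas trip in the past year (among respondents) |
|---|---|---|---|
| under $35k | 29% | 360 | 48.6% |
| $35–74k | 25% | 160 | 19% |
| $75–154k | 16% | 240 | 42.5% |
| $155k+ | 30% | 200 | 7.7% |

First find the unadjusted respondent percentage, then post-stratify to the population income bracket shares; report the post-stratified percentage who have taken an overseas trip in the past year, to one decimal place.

Unadjusted (pooled respondent) estimate weights by respondent counts:
  (360/960)×48.6 + (160/960)×19 + (240/960)×42.5 + (200/960)×7.7 = 33.6208%
Post-stratifying to population shares instead:
  0.29×48.6 + 0.25×19 + 0.16×42.5 + 0.3×7.7 = 27.954%

28.0%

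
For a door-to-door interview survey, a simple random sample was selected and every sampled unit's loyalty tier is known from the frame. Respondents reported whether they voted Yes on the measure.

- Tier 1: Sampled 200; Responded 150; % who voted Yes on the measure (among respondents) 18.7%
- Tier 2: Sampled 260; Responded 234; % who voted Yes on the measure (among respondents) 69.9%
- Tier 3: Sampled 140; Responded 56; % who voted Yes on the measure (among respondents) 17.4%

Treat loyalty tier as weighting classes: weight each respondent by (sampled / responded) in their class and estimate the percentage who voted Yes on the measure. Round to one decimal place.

40.6%

Response rates by class: Tier 1 150/200 = 75%, Tier 2 234/260 = 90%, Tier 3 56/140 = 40%.
Each respondent's weight = sampled/responded in their class; summing within a class gives n_sampled, so:
  Tier 1: 200 × 18.7 = 3740
  Tier 2: 260 × 69.9 = 18,174
  Tier 3: 140 × 17.4 = 2436
Adjusted estimate = 24,350 / 600 = 40.5833 → 40.6%.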